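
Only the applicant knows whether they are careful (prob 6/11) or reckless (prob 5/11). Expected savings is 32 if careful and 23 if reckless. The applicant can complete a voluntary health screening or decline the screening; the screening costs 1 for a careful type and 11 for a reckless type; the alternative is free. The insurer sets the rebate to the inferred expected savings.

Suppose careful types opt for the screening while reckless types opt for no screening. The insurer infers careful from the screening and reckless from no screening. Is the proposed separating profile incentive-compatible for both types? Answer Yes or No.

Yes

Under these beliefs, the screening earns rebate 32 and no screening earns rebate 23.
careful: the screening nets 32 − 1 = 31; no screening nets 23. careful prefers the screening.
reckless: the screening nets 32 − 11 = 21; no screening nets 23. reckless prefers no screening.
Neither type deviates, so the separating profile is an equilibrium.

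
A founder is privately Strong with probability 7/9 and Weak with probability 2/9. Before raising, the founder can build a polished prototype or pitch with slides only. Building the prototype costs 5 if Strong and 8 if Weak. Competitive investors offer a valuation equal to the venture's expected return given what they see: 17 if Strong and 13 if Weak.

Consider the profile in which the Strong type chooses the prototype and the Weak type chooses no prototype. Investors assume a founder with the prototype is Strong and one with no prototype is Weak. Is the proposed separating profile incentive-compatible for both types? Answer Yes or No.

Under these beliefs, the prototype earns valuation 17 and no prototype earns valuation 13.
Strong: the prototype nets 17 − 5 = 12; no prototype nets 13. Strong would deviate to no prototype.
Weak: the prototype nets 17 − 8 = 9; no prototype nets 13. Weak prefers no prototype.
Strong has a profitable deviation, so the profile is not an equilibrium.

No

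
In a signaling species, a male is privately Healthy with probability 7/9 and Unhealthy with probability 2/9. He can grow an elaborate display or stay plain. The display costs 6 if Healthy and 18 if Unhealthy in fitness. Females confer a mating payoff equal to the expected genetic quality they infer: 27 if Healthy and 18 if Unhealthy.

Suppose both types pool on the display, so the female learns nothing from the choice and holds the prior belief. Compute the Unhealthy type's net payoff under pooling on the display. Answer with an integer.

7

Pooled mating payoff = 7/9·27 + 2/9·18 = 25.
Unhealthy pays cost 18 for the display, so net payoff = 25 − 18 = 7.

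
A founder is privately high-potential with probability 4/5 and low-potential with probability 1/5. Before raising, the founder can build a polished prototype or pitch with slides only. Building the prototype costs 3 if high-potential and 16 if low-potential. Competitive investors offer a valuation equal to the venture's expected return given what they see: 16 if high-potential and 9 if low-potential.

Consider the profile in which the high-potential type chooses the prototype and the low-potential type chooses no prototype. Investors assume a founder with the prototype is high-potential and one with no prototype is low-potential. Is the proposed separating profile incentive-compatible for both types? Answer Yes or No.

Yes

Under these beliefs, the prototype earns valuation 16 and no prototype earns valuation 9.
high-potential: the prototype nets 16 − 3 = 13; no prototype nets 9. high-potential prefers the prototype.
low-potential: the prototype nets 16 − 16 = 0; no prototype nets 9. low-potential prefers no prototype.
Neither type deviates, so the separating profile is an equilibrium.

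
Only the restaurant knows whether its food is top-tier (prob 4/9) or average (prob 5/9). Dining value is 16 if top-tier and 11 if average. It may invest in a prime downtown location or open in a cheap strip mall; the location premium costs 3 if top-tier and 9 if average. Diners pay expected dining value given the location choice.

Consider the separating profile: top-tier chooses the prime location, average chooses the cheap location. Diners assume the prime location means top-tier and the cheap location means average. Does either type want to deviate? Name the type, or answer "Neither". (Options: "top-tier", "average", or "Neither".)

Neither

The prime location pays 16; the cheap location pays 11.
top-tier: assigned the prime location, nets 16 − 3 = 13; deviating to the cheap location nets 11.
average: assigned the cheap location, nets 11; deviating to the prime location nets 16 − 9 = 7.
Both types strictly prefer their assigned action; no profitable deviation.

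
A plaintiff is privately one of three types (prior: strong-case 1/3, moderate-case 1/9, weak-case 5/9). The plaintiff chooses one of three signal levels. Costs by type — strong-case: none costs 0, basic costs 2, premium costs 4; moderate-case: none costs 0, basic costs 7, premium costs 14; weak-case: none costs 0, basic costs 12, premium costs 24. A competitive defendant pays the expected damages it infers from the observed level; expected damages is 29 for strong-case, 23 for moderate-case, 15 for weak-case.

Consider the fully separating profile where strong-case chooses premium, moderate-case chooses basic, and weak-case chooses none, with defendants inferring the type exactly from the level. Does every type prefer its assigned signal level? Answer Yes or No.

Separating settlements: premium → 29, basic → 23, none → 15.
strong-case (assigned premium): none: 15 − 0 = 15; basic: 23 − 2 = 21; premium: 29 − 4 = 25. strong-case stays.
moderate-case (assigned basic): none: 15 − 0 = 15; basic: 23 − 7 = 16; premium: 29 − 14 = 15. moderate-case stays.
weak-case (assigned none): none: 15 − 0 = 15; basic: 23 − 12 = 11; premium: 29 − 24 = 5. weak-case stays.
Every type prefers its assigned level; separation holds.

Yes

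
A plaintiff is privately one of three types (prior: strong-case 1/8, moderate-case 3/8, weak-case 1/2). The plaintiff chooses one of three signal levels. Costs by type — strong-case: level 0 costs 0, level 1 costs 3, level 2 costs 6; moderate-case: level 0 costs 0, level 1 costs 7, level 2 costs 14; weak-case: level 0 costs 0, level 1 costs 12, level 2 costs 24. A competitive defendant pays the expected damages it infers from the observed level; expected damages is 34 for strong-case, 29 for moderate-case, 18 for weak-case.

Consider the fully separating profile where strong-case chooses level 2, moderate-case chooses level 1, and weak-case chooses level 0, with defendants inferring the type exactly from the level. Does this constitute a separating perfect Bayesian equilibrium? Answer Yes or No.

Separating settlements: level 2 → 34, level 1 → 29, level 0 → 18.
strong-case (assigned level 2): level 0: 18 − 0 = 18; level 1: 29 − 3 = 26; level 2: 34 − 6 = 28. strong-case stays.
moderate-case (assigned level 1): level 0: 18 − 0 = 18; level 1: 29 − 7 = 22; level 2: 34 − 14 = 20. moderate-case stays.
weak-case (assigned level 0): level 0: 18 − 0 = 18; level 1: 29 − 12 = 17; level 2: 34 − 24 = 10. weak-case stays.
Every type prefers its assigned level; separation holds.

Yes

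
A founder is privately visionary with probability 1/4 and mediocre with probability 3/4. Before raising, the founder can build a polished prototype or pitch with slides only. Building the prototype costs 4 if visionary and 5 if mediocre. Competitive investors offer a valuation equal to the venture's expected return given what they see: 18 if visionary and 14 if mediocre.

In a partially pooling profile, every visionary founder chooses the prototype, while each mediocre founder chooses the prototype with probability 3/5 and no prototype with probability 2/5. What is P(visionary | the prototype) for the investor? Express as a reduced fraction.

P(the prototype) = (1/4)·1 + (3/4)·(3/5) = 7/10.
By Bayes' rule, P(visionary | the prototype) = (1/4) / (7/10) = 5/14.

5/14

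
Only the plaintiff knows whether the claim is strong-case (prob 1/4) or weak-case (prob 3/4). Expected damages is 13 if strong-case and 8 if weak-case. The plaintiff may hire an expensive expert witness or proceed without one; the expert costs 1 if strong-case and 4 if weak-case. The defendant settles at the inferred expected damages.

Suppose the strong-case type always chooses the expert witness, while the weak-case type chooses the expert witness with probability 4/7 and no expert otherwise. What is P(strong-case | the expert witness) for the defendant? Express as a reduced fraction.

7/19

P(the expert witness) = (1/4)·1 + (3/4)·(4/7) = 19/28.
By Bayes' rule, P(strong-case | the expert witness) = (1/4) / (19/28) = 7/19.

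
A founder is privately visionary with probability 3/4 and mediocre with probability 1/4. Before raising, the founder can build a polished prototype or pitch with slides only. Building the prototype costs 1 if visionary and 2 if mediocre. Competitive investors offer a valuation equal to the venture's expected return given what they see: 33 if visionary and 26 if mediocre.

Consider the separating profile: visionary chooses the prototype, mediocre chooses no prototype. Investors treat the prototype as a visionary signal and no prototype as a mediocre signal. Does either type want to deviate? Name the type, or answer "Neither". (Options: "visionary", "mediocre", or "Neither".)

The prototype pays 33; no prototype pays 26.
visionary: assigned the prototype, nets 33 − 1 = 32; deviating to no prototype nets 26.
mediocre: assigned no prototype, nets 26; deviating to the prototype nets 33 − 2 = 31.
The mediocre type gains 5 by deviating.

mediocre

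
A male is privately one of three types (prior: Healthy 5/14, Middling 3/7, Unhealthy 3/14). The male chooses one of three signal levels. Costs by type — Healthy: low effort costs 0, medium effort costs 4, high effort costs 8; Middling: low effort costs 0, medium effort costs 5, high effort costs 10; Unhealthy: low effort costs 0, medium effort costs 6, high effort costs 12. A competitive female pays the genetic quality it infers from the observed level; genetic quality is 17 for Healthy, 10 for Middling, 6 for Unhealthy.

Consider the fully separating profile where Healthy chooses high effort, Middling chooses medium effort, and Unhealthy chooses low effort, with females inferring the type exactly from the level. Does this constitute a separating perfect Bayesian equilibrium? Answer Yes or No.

No

Separating mating payoffs: high effort → 17, medium effort → 10, low effort → 6.
Healthy (assigned high effort): low effort: 6 − 0 = 6; medium effort: 10 − 4 = 6; high effort: 17 − 8 = 9. Healthy stays.
Middling (assigned medium effort): low effort: 6 − 0 = 6; medium effort: 10 − 5 = 5; high effort: 17 − 10 = 7. Middling prefers high effort.
Unhealthy (assigned low effort): low effort: 6 − 0 = 6; medium effort: 10 − 6 = 4; high effort: 17 − 12 = 5. Unhealthy stays.
At least one type deviates; the separating profile fails.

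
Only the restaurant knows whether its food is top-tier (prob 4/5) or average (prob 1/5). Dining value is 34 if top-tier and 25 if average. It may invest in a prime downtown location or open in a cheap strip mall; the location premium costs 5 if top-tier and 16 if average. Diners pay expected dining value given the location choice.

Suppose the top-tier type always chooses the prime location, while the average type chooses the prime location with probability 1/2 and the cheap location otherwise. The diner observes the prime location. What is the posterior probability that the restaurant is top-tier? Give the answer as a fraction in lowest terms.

8/9

P(the prime location) = (4/5)·1 + (1/5)·(1/2) = 9/10.
By Bayes' rule, P(top-tier | the prime location) = (4/5) / (9/10) = 8/9.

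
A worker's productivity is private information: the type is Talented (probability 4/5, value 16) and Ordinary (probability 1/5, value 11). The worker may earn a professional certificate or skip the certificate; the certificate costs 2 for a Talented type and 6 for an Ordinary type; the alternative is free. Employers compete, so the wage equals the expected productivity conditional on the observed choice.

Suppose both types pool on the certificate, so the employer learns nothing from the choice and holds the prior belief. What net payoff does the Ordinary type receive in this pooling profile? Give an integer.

9

Pooled wage = 4/5·16 + 1/5·11 = 15.
Ordinary pays cost 6 for the certificate, so net payoff = 15 − 6 = 9.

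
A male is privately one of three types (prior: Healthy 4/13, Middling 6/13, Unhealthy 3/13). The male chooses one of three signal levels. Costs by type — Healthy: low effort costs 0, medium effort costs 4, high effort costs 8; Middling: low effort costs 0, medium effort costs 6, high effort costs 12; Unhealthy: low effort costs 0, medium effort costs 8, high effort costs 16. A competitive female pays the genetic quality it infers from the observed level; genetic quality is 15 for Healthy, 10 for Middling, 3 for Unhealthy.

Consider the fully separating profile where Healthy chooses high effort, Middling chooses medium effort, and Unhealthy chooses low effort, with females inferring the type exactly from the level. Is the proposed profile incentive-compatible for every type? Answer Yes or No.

Yes

Separating mating payoffs: high effort → 15, medium effort → 10, low effort → 3.
Healthy (assigned high effort): low effort: 3 − 0 = 3; medium effort: 10 − 4 = 6; high effort: 15 − 8 = 7. Healthy stays.
Middling (assigned medium effort): low effort: 3 − 0 = 3; medium effort: 10 − 6 = 4; high effort: 15 − 12 = 3. Middling stays.
Unhealthy (assigned low effort): low effort: 3 − 0 = 3; medium effort: 10 − 8 = 2; high effort: 15 − 16 = -1. Unhealthy stays.
Every type prefers its assigned level; separation holds.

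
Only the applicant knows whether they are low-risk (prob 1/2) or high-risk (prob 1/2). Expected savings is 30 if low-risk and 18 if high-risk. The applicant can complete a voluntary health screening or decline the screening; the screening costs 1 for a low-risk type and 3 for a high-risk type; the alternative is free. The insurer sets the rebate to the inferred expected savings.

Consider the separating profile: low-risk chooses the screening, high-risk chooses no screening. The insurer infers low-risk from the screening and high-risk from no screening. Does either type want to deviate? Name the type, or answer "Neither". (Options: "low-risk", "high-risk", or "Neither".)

The screening pays 30; no screening pays 18.
low-risk: assigned the screening, nets 30 − 1 = 29; deviating to no screening nets 18.
high-risk: assigned no screening, nets 18; deviating to the screening nets 30 − 3 = 27.
The high-risk type gains 9 by deviating.

high-risk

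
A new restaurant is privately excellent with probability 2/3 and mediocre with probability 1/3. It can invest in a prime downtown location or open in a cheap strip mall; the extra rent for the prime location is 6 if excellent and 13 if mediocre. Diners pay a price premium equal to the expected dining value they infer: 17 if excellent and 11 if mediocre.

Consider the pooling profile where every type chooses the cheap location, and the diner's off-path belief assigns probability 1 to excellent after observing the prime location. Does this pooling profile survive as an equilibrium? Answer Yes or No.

Yes

On path, the diner holds the prior and pays 2/3·17 + 1/3·11 = 15. Off path (the prime location), believing excellent, it pays 17.
excellent: the cheap location nets 15; the prime location nets 17 − 6 = 11. excellent stays.
mediocre: the cheap location nets 15; the prime location nets 17 − 13 = 4. mediocre stays.
No type deviates, so pooling is sustained.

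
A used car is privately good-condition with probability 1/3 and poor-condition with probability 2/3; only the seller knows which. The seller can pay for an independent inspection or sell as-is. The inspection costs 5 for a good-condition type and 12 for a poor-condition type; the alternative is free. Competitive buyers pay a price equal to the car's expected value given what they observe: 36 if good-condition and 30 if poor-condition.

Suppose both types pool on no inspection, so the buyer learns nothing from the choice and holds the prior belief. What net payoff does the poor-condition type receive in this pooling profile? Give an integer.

Pooled price = 1/3·36 + 2/3·30 = 32.
poor-condition pays no cost for no inspection, so net payoff = 32.

32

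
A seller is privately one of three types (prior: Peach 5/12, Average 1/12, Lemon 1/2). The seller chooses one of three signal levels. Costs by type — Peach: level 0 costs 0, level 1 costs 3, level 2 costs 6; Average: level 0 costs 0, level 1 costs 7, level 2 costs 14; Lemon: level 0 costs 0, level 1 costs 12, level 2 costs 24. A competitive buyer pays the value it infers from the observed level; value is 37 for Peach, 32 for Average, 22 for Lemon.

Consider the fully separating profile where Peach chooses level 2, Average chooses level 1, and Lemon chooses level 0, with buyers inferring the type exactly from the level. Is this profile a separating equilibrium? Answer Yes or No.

Yes

Separating prices: level 2 → 37, level 1 → 32, level 0 → 22.
Peach (assigned level 2): level 0: 22 − 0 = 22; level 1: 32 − 3 = 29; level 2: 37 − 6 = 31. Peach stays.
Average (assigned level 1): level 0: 22 − 0 = 22; level 1: 32 − 7 = 25; level 2: 37 − 14 = 23. Average stays.
Lemon (assigned level 0): level 0: 22 − 0 = 22; level 1: 32 − 12 = 20; level 2: 37 − 24 = 13. Lemon stays.
Every type prefers its assigned level; separation holds.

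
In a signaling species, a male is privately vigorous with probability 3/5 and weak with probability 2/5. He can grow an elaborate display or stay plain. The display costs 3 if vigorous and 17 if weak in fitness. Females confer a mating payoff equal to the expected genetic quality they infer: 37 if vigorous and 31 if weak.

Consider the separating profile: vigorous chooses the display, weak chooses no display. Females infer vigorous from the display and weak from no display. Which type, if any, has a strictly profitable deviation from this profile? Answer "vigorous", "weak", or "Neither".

Neither

The display pays 37; no display pays 31.
vigorous: assigned the display, nets 37 − 3 = 34; deviating to no display nets 31.
weak: assigned no display, nets 31; deviating to the display nets 37 − 17 = 20.
Both types strictly prefer their assigned action; no profitable deviation.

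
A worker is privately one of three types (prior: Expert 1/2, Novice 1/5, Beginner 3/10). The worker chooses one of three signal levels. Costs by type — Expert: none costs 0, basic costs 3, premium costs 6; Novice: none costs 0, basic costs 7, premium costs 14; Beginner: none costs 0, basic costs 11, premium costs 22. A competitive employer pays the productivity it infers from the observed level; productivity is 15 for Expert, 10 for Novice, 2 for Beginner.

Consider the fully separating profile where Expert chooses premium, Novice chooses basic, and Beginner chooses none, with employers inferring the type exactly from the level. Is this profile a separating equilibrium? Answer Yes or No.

Separating wages: premium → 15, basic → 10, none → 2.
Expert (assigned premium): none: 2 − 0 = 2; basic: 10 − 3 = 7; premium: 15 − 6 = 9. Expert stays.
Novice (assigned basic): none: 2 − 0 = 2; basic: 10 − 7 = 3; premium: 15 − 14 = 1. Novice stays.
Beginner (assigned none): none: 2 − 0 = 2; basic: 10 − 11 = -1; premium: 15 − 22 = -7. Beginner stays.
Every type prefers its assigned level; separation holds.

Yes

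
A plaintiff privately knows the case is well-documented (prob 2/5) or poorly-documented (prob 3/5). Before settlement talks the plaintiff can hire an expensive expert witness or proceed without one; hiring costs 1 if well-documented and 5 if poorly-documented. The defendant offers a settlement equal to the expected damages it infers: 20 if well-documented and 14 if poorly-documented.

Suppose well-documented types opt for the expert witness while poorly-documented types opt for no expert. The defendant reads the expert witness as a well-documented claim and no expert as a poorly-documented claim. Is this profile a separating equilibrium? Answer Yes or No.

Under these beliefs, the expert witness earns settlement 20 and no expert earns settlement 14.
well-documented: the expert witness nets 20 − 1 = 19; no expert nets 14. well-documented prefers the expert witness.
poorly-documented: the expert witness nets 20 − 5 = 15; no expert nets 14. poorly-documented would deviate to the expert witness.
poorly-documented has a profitable deviation, so the profile is not an equilibrium.

No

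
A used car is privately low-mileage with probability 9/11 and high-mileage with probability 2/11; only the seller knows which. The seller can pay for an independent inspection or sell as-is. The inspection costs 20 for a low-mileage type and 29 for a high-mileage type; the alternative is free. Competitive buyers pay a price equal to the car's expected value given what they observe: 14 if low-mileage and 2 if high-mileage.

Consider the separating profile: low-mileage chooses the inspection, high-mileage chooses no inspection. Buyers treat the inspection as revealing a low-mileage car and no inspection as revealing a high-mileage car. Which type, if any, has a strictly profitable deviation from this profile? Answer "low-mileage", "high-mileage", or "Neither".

low-mileage

The inspection pays 14; no inspection pays 2.
low-mileage: assigned the inspection, nets 14 − 20 = -6; deviating to no inspection nets 2.
high-mileage: assigned no inspection, nets 2; deviating to the inspection nets 14 − 29 = -15.
The low-mileage type gains 8 by deviating.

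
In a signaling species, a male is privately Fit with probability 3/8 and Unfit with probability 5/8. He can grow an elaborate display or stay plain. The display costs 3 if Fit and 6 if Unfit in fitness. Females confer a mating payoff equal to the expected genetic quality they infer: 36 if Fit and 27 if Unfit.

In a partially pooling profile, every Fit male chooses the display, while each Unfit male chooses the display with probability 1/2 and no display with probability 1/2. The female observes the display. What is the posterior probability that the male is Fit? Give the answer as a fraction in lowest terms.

P(the display) = (3/8)·1 + (5/8)·(1/2) = 11/16.
By Bayes' rule, P(Fit | the display) = (3/8) / (11/16) = 6/11.

6/11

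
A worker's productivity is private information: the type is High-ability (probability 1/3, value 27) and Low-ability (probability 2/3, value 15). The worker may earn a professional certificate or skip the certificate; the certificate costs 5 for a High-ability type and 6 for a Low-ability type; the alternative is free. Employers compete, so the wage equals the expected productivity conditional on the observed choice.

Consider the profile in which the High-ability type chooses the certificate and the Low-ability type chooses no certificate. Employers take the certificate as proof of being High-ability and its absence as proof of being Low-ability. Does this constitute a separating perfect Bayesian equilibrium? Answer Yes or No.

Under these beliefs, the certificate earns wage 27 and no certificate earns wage 15.
High-ability: the certificate nets 27 − 5 = 22; no certificate nets 15. High-ability prefers the certificate.
Low-ability: the certificate nets 27 − 6 = 21; no certificate nets 15. Low-ability would deviate to the certificate.
Low-ability has a profitable deviation, so the profile is not an equilibrium.

No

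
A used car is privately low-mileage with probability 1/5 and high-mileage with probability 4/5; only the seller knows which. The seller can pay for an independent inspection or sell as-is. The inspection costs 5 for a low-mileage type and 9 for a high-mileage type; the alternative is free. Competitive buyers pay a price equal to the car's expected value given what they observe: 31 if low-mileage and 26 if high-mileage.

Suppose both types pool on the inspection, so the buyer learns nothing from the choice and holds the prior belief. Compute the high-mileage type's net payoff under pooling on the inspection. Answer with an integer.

Pooled price = 1/5·31 + 4/5·26 = 27.
high-mileage pays cost 9 for the inspection, so net payoff = 27 − 9 = 18.

18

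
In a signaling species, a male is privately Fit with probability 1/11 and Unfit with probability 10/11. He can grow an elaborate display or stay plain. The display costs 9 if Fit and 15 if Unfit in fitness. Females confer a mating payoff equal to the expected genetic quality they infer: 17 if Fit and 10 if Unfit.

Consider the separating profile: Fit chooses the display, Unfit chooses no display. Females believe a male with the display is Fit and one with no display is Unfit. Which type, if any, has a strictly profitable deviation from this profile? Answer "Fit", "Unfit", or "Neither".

The display pays 17; no display pays 10.
Fit: assigned the display, nets 17 − 9 = 8; deviating to no display nets 10.
Unfit: assigned no display, nets 10; deviating to the display nets 17 − 15 = 2.
The Fit type gains 2 by deviating.

Fit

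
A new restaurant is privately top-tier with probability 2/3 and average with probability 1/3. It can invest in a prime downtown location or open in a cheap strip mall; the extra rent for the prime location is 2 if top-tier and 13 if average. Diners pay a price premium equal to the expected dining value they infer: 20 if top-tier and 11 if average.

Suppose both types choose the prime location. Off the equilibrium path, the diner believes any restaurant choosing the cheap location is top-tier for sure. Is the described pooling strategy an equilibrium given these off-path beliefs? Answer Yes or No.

No

On path, the diner holds the prior and pays 2/3·20 + 1/3·11 = 17. Off path (the cheap location), believing top-tier, it pays 20.
top-tier: the prime location nets 17 − 2 = 15; the cheap location nets 20. top-tier would deviate.
average: the prime location nets 17 − 13 = 4; the cheap location nets 20. average would deviate.
A type deviates, so pooling fails.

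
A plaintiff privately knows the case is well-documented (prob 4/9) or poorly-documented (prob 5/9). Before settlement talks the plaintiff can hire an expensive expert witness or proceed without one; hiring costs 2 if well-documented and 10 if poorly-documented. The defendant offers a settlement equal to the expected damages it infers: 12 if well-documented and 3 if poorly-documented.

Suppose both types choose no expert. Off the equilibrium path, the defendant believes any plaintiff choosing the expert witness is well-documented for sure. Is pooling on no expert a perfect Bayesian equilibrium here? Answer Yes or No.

No

On path, the defendant holds the prior and pays 4/9·12 + 5/9·3 = 7. Off path (the expert witness), believing well-documented, it pays 12.
well-documented: no expert nets 7; the expert witness nets 12 − 2 = 10. well-documented would deviate.
poorly-documented: no expert nets 7; the expert witness nets 12 − 10 = 2. poorly-documented stays.
A type deviates, so pooling fails.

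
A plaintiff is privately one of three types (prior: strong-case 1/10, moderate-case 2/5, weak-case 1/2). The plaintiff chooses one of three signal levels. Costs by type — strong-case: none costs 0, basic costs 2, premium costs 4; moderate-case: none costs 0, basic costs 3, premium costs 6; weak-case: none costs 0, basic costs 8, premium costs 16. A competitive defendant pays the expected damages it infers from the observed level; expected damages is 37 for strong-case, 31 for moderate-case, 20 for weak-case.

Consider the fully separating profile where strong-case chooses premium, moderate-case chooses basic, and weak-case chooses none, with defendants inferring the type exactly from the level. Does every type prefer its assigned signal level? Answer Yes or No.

No

Separating settlements: premium → 37, basic → 31, none → 20.
strong-case (assigned premium): none: 20 − 0 = 20; basic: 31 − 2 = 29; premium: 37 − 4 = 33. strong-case stays.
moderate-case (assigned basic): none: 20 − 0 = 20; basic: 31 − 3 = 28; premium: 37 − 6 = 31. moderate-case prefers premium.
weak-case (assigned none): none: 20 − 0 = 20; basic: 31 − 8 = 23; premium: 37 − 16 = 21. weak-case prefers basic.
At least one type deviates; the separating profile fails.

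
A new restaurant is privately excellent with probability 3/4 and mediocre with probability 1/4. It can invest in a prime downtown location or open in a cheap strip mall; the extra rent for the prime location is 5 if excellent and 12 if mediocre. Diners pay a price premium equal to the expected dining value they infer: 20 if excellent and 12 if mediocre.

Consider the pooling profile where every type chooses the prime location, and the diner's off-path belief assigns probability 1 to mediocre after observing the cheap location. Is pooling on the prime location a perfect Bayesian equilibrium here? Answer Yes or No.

On path, the diner holds the prior and pays 3/4·20 + 1/4·12 = 18. Off path (the cheap location), believing mediocre, it pays 12.
excellent: the prime location nets 18 − 5 = 13; the cheap location nets 12. excellent stays.
mediocre: the prime location nets 18 − 12 = 6; the cheap location nets 12. mediocre would deviate.
A type deviates, so pooling fails.

No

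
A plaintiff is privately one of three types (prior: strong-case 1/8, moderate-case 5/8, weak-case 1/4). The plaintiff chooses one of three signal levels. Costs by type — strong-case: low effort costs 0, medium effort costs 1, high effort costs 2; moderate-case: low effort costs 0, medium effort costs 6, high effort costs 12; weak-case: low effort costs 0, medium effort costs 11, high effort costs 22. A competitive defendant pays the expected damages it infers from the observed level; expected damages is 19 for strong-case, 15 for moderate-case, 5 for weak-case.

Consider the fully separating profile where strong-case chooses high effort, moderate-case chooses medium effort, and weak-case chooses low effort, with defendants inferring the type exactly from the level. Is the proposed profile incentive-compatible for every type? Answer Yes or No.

Yes

Separating settlements: high effort → 19, medium effort → 15, low effort → 5.
strong-case (assigned high effort): low effort: 5 − 0 = 5; medium effort: 15 − 1 = 14; high effort: 19 − 2 = 17. strong-case stays.
moderate-case (assigned medium effort): low effort: 5 − 0 = 5; medium effort: 15 − 6 = 9; high effort: 19 − 12 = 7. moderate-case stays.
weak-case (assigned low effort): low effort: 5 − 0 = 5; medium effort: 15 − 11 = 4; high effort: 19 − 22 = -3. weak-case stays.
Every type prefers its assigned level; separation holds.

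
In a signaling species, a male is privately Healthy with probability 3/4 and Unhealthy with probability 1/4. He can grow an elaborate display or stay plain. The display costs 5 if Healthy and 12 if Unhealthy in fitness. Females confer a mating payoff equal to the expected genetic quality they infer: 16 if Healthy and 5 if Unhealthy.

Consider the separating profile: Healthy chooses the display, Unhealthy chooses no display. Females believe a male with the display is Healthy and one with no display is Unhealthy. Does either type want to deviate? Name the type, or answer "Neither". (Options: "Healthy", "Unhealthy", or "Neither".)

Neither

The display pays 16; no display pays 5.
Healthy: assigned the display, nets 16 − 5 = 11; deviating to no display nets 5.
Unhealthy: assigned no display, nets 5; deviating to the display nets 16 − 12 = 4.
Both types strictly prefer their assigned action; no profitable deviation.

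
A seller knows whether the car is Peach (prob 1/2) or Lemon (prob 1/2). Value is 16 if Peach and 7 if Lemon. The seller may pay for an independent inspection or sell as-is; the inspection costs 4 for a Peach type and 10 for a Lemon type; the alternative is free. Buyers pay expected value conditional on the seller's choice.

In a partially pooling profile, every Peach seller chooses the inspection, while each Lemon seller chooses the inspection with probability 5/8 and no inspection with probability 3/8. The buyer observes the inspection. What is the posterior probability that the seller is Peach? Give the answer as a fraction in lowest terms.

P(the inspection) = (1/2)·1 + (1/2)·(5/8) = 13/16.
By Bayes' rule, P(Peach | the inspection) = (1/2) / (13/16) = 8/13.

8/13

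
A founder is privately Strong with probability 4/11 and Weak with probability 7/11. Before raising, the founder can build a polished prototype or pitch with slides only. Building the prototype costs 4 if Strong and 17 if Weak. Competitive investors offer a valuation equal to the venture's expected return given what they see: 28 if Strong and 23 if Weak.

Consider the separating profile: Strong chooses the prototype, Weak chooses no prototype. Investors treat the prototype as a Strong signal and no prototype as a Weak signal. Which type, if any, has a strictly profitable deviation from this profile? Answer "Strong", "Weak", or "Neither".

Neither

The prototype pays 28; no prototype pays 23.
Strong: assigned the prototype, nets 28 − 4 = 24; deviating to no prototype nets 23.
Weak: assigned no prototype, nets 23; deviating to the prototype nets 28 − 17 = 11.
Both types strictly prefer their assigned action; no profitable deviation.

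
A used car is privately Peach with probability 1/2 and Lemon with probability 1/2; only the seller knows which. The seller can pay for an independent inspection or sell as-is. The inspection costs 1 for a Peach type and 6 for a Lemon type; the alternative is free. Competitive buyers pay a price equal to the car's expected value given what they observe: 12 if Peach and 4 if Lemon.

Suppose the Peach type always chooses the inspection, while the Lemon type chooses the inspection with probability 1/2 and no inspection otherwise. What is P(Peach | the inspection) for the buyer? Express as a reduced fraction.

P(the inspection) = (1/2)·1 + (1/2)·(1/2) = 3/4.
By Bayes' rule, P(Peach | the inspection) = (1/2) / (3/4) = 2/3.

2/3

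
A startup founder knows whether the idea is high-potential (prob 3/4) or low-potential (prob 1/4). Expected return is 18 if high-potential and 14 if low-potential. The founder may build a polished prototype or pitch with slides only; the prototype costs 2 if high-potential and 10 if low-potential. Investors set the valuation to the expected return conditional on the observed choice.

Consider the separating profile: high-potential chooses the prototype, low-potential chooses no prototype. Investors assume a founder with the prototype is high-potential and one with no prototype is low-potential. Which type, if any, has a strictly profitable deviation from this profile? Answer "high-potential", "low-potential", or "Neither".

Neither

The prototype pays 18; no prototype pays 14.
high-potential: assigned the prototype, nets 18 − 2 = 16; deviating to no prototype nets 14.
low-potential: assigned no prototype, nets 14; deviating to the prototype nets 18 − 10 = 8.
Both types strictly prefer their assigned action; no profitable deviation.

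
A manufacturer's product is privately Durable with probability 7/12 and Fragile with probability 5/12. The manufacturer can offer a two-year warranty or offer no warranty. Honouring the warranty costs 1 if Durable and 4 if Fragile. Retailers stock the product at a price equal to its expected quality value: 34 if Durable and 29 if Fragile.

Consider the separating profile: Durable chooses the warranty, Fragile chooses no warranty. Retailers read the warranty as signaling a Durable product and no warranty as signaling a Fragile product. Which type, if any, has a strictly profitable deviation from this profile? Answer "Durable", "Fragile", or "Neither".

The warranty pays 34; no warranty pays 29.
Durable: assigned the warranty, nets 34 − 1 = 33; deviating to no warranty nets 29.
Fragile: assigned no warranty, nets 29; deviating to the warranty nets 34 − 4 = 30.
The Fragile type gains 1 by deviating.

Fragile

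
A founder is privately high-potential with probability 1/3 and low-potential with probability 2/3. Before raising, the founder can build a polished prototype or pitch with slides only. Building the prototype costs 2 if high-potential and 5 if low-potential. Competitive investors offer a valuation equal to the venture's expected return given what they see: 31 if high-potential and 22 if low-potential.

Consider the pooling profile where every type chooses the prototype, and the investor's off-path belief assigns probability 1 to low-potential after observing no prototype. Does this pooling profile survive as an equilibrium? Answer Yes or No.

On path, the investor holds the prior and pays 1/3·31 + 2/3·22 = 25. Off path (no prototype), believing low-potential, it pays 22.
high-potential: the prototype nets 25 − 2 = 23; no prototype nets 22. high-potential stays.
low-potential: the prototype nets 25 − 5 = 20; no prototype nets 22. low-potential would deviate.
A type deviates, so pooling fails.

No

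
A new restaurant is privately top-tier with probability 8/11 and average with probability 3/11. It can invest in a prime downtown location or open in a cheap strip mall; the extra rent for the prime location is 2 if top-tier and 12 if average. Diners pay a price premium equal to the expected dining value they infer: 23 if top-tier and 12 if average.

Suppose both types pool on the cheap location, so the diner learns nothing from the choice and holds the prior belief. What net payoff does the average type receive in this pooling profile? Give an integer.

20

Pooled price premium = 8/11·23 + 3/11·12 = 20.
average pays no cost for the cheap location, so net payoff = 20.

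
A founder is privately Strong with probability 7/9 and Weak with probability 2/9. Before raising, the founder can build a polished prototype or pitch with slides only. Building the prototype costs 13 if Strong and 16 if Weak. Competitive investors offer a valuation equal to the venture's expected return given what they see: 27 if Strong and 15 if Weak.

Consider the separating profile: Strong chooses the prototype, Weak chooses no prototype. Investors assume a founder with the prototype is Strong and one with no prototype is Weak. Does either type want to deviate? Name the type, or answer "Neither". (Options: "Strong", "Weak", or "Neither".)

The prototype pays 27; no prototype pays 15.
Strong: assigned the prototype, nets 27 − 13 = 14; deviating to no prototype nets 15.
Weak: assigned no prototype, nets 15; deviating to the prototype nets 27 − 16 = 11.
The Strong type gains 1 by deviating.

Strong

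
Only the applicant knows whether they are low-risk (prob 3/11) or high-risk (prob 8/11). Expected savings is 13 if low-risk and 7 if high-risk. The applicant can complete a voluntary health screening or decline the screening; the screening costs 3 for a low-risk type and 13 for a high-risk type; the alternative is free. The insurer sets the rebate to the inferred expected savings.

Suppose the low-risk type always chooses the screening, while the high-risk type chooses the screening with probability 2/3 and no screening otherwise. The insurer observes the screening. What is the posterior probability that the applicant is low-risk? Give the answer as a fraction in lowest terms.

9/25

P(the screening) = (3/11)·1 + (8/11)·(2/3) = 25/33.
By Bayes' rule, P(low-risk | the screening) = (3/11) / (25/33) = 9/25.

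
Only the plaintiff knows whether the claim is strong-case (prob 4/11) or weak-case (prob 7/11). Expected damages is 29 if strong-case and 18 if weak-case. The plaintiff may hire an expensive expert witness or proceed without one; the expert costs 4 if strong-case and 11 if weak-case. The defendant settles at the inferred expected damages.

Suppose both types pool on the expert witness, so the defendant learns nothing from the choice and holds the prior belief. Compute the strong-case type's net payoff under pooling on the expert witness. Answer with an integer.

18

Pooled settlement = 4/11·29 + 7/11·18 = 22.
strong-case pays cost 4 for the expert witness, so net payoff = 22 − 4 = 18.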